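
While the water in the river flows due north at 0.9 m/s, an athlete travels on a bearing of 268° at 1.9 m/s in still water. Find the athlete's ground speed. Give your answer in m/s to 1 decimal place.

Taking east as x and north as y: velocity relative to the water = (-1.899, -0.066) m/s; the water relative to ground = (0.000, 0.900) m/s.
Velocity relative to ground = (-1.899, -0.066) + (0.000, 0.900) = (-1.899, 0.834) m/s.
Speed = |(-1.899, 0.834)| = 2.074 m/s.

2.1 m/s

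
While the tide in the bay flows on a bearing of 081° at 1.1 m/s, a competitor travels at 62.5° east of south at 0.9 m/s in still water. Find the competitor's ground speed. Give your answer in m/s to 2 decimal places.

Taking east as x and north as y: velocity relative to the water = (0.798, -0.416) m/s; the water relative to ground = (1.086, 0.172) m/s.
Velocity relative to ground = (0.798, -0.416) + (1.086, 0.172) = (1.885, -0.243) m/s.
Speed = |(1.885, -0.243)| = 1.900 m/s.

1.90 m/s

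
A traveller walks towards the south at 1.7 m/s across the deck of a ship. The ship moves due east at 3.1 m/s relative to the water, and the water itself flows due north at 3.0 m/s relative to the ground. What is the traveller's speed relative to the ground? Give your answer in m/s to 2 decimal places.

In east/north components (m/s): traveller relative to ship = (0.000, -1.700); ship relative to water = (3.100, 0.000); water relative to ground = (0.000, 3.000).
Sum = (3.100, 1.300) m/s.
Speed = |(3.100, 1.300)| = 3.362 m/s.

3.36 m/s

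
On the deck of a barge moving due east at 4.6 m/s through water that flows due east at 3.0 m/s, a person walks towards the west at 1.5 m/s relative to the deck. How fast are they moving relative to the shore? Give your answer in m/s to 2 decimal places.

6.10 m/s

In east/north components (m/s): person relative to barge = (-1.500, 0.000); barge relative to water = (4.600, 0.000); water relative to ground = (3.000, 0.000).
Sum = (6.100, 0.000) m/s.
Speed = |(6.100, 0.000)| = 6.100 m/s.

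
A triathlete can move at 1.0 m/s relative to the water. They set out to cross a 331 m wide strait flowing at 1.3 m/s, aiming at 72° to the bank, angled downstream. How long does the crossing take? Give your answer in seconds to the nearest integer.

348 s

The component of the triathlete's velocity perpendicular to the bank is 1.0 × sin 72° = 0.951 m/s.
The flow acts along the bank and has no component across it.
Time = 331 / 0.951 = 348.034 s.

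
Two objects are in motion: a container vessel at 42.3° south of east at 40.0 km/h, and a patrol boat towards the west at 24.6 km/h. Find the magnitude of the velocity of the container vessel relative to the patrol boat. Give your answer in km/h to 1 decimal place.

Taking east as x and north as y: container vessel velocity = (29.585, -26.921) km/h; patrol boat velocity = (-24.600, 0.000) km/h.
Velocity of container vessel relative to patrol boat = (29.585, -26.921) − (-24.600, 0.000) = (54.185, -26.921) km/h.
Magnitude = |(54.185, -26.921)| = 60.504 km/h.

60.5 km/h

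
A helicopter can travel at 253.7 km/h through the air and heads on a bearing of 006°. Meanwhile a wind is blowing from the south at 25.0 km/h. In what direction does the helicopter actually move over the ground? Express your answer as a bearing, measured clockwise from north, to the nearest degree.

Taking east as x and north as y: velocity relative to the air = (26.519, 252.310) km/h; the air relative to ground = (0.000, 25.000) km/h.
Velocity relative to ground = (26.519, 252.310) + (0.000, 25.000) = (26.519, 277.310) km/h.
Bearing = atan2(26.52, 277.31) = 5.46° clockwise from north.

005°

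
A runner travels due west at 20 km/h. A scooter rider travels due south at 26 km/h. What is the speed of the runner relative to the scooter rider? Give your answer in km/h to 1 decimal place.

32.8 km/h

Taking east as x and north as y: runner velocity = (-20.000, 0.000) km/h; scooter rider velocity = (0.000, -26.000) km/h.
Velocity of runner relative to scooter rider = (-20.000, 0.000) − (0.000, -26.000) = (-20.000, 26.000) km/h.
Magnitude = |(-20.000, 26.000)| = 32.802 km/h.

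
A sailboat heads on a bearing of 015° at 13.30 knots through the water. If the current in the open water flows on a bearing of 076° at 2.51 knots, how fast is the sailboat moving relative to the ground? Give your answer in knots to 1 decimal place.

14.7 knots

Taking east as x and north as y: velocity relative to the water = (3.442, 12.847) knots; the water relative to ground = (2.435, 0.607) knots.
Velocity relative to ground = (3.442, 12.847) + (2.435, 0.607) = (5.878, 13.454) knots.
Speed = |(5.878, 13.454)| = 14.682 knots.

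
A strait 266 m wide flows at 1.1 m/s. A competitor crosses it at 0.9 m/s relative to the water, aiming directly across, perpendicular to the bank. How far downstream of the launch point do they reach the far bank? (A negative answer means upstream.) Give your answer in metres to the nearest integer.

325 m

Perpendicular speed = 0.900 m/s; crossing time = 266 / 0.900 = 295.556 s.
Net downstream speed = 1.100 m/s.
Drift = 1.100 × 295.556 = 325.111 m (downstream).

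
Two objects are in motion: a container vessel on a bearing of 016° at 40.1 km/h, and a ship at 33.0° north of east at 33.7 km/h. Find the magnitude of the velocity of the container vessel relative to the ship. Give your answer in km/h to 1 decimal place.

Taking east as x and north as y: container vessel velocity = (11.053, 38.547) km/h; ship velocity = (28.263, 18.354) km/h.
Velocity of container vessel relative to ship = (11.053, 38.547) − (28.263, 18.354) = (-17.210, 20.192) km/h.
Magnitude = |(-17.210, 20.192)| = 26.531 km/h.

26.5 km/h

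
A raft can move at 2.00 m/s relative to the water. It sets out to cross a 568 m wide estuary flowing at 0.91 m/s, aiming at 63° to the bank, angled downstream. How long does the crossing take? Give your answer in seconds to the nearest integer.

The component of the raft's velocity perpendicular to the bank is 2.00 × sin 63° = 1.782 m/s.
Only the cross-stream component determines the crossing time; the current contributes nothing perpendicular to the bank.
Time = 568 / 1.782 = 318.741 s.

319 s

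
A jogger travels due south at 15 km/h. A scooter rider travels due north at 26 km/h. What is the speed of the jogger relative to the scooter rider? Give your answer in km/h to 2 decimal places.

41.00 km/h

Taking east as x and north as y: jogger velocity = (0.000, -15.000) km/h; scooter rider velocity = (0.000, 26.000) km/h.
Velocity of jogger relative to scooter rider = (0.000, -15.000) − (0.000, 26.000) = (0.000, -41.000) km/h.
Magnitude = |(0.000, -41.000)| = 41.000 km/h.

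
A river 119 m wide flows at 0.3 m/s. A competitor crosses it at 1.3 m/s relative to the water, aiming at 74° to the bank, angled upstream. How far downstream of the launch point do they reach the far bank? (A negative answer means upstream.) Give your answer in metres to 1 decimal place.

-5.6 m

Perpendicular speed = 1.250 m/s; crossing time = 119 / 1.250 = 95.227 s.
Net downstream speed = -0.058 m/s.
Drift = -0.058 × 95.227 = -5.554 m (upstream).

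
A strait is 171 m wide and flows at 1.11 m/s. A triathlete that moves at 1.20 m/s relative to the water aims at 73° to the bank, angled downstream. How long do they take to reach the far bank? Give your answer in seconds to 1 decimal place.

149.0 s

The component of the triathlete's velocity perpendicular to the bank is 1.20 × sin 73° = 1.148 m/s.
The current is parallel to the bank, so it does not affect the crossing time.
Time = 171 / 1.148 = 149.011 s.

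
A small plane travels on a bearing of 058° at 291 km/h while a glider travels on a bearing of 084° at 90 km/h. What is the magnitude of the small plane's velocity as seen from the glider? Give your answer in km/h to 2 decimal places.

Taking east as x and north as y: small plane velocity = (246.782, 154.207) km/h; glider velocity = (89.507, 9.408) km/h.
Velocity of small plane relative to glider = (246.782, 154.207) − (89.507, 9.408) = (157.275, 144.799) km/h.
Magnitude = |(157.275, 144.799)| = 213.781 km/h.

213.78 km/h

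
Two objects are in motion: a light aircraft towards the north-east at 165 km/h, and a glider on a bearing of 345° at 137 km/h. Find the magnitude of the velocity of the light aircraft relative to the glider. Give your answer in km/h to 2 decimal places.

Taking east as x and north as y: light aircraft velocity = (116.673, 116.673) km/h; glider velocity = (-35.458, 132.332) km/h.
Velocity of light aircraft relative to glider = (116.673, 116.673) − (-35.458, 132.332) = (152.131, -15.659) km/h.
Magnitude = |(152.131, -15.659)| = 152.935 km/h.

152.93 km/h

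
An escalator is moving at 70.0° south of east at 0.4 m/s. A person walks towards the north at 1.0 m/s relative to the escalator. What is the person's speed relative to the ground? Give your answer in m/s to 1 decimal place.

Taking east as x and north as y: escalator velocity = (0.137, -0.376) m/s; person velocity relative to escalator = (0.000, 1.000) m/s.
Velocity relative to ground = (0.137, -0.376) + (0.000, 1.000) = (0.137, 0.624) m/s.
Speed = |(0.137, 0.624)| = 0.639 m/s.

0.6 m/s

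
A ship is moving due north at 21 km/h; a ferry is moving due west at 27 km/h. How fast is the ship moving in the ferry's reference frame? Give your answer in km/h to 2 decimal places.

Taking east as x and north as y: ship velocity = (0.000, 21.000) km/h; ferry velocity = (-27.000, 0.000) km/h.
Velocity of ship relative to ferry = (0.000, 21.000) − (-27.000, 0.000) = (27.000, 21.000) km/h.
Magnitude = |(27.000, 21.000)| = 34.205 km/h.

34.21 km/h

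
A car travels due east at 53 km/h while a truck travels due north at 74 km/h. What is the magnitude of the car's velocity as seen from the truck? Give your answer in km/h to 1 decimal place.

Taking east as x and north as y: car velocity = (53.000, 0.000) km/h; truck velocity = (0.000, 74.000) km/h.
Velocity of car relative to truck = (53.000, 0.000) − (0.000, 74.000) = (53.000, -74.000) km/h.
Magnitude = |(53.000, -74.000)| = 91.022 km/h.

91.0 km/h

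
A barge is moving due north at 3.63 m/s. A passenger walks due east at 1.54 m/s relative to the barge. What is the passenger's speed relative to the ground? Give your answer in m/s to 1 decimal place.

Taking east as x and north as y: barge velocity = (0.000, 3.630) m/s; passenger velocity relative to barge = (1.540, 0.000) m/s.
Velocity relative to ground = (0.000, 3.630) + (1.540, 0.000) = (1.540, 3.630) m/s.
Speed = |(1.540, 3.630)| = 3.943 m/s.

3.9 m/s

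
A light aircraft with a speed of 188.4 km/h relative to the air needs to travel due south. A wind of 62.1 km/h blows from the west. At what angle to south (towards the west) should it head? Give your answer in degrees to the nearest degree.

19°

The wind pushes perpendicular to the desired track; the heading must have a component into the wind equal to 62.1 km/h: 188.4 sin θ = 62.1.
sin θ = 0.3296, so θ = 19.246°.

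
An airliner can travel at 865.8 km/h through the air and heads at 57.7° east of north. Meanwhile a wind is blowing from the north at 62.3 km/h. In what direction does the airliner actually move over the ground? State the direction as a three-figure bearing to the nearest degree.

061°

Taking east as x and north as y: velocity relative to the air = (731.828, 462.642) km/h; the air relative to ground = (0.000, -62.300) km/h.
Velocity relative to ground = (731.828, 462.642) + (0.000, -62.300) = (731.828, 400.342) km/h.
Bearing = atan2(731.83, 400.34) = 61.32° clockwise from north.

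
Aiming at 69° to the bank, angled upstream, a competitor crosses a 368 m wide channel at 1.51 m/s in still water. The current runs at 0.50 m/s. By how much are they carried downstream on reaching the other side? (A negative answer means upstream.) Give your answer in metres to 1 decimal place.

-10.7 m

Perpendicular speed = 1.410 m/s; crossing time = 368 / 1.410 = 261.047 s.
Net downstream speed = -0.041 m/s.
Drift = -0.041 × 261.047 = -10.738 m (upstream).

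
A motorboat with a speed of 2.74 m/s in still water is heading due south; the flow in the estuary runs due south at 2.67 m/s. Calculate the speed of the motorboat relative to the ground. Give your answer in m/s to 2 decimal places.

Taking east as x and north as y: velocity relative to the water = (0.000, -2.740) m/s; the water relative to ground = (0.000, -2.670) m/s.
Velocity relative to ground = (0.000, -2.740) + (0.000, -2.670) = (0.000, -5.410) m/s.
Speed = |(0.000, -5.410)| = 5.410 m/s.

5.41 m/s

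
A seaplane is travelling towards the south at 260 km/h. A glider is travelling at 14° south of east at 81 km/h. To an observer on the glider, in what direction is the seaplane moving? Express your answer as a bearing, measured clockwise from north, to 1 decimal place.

198.1°

Taking east as x and north as y: seaplane velocity = (0.000, -260.000) km/h; glider velocity = (78.594, -19.596) km/h.
Velocity of seaplane relative to glider = (0.000, -260.000) − (78.594, -19.596) = (-78.594, -240.404) km/h.
Bearing = atan2(-78.59, -240.40) = 198.10° clockwise from north.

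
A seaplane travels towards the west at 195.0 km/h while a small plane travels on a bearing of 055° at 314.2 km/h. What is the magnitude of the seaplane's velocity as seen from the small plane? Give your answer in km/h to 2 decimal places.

486.95 km/h

Taking east as x and north as y: seaplane velocity = (-195.000, 0.000) km/h; small plane velocity = (257.378, 180.218) km/h.
Velocity of seaplane relative to small plane = (-195.000, 0.000) − (257.378, 180.218) = (-452.378, -180.218) km/h.
Magnitude = |(-452.378, -180.218)| = 486.954 km/h.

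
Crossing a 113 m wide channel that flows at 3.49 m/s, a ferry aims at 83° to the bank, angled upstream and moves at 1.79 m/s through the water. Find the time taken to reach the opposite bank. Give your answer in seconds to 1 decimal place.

63.6 s

The component of the ferry's velocity perpendicular to the bank is 1.79 × sin 83° = 1.777 m/s.
The current is parallel to the bank, so it does not affect the crossing time.
Time = 113 / 1.777 = 63.603 s.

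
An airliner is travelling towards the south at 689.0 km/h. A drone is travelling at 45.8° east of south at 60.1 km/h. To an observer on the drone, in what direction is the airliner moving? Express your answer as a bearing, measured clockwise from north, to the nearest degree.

Taking east as x and north as y: airliner velocity = (0.000, -689.000) km/h; drone velocity = (43.086, -41.900) km/h.
Velocity of airliner relative to drone = (0.000, -689.000) − (43.086, -41.900) = (-43.086, -647.100) km/h.
Bearing = atan2(-43.09, -647.10) = 183.81° clockwise from north.

184°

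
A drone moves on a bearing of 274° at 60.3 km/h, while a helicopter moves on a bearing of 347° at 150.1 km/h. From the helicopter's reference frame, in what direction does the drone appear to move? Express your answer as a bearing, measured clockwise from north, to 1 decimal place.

190.5°

Taking east as x and north as y: drone velocity = (-60.153, 4.206) km/h; helicopter velocity = (-33.765, 146.253) km/h.
Velocity of drone relative to helicopter = (-60.153, 4.206) − (-33.765, 146.253) = (-26.388, -142.047) km/h.
Bearing = atan2(-26.39, -142.05) = 190.52° clockwise from north.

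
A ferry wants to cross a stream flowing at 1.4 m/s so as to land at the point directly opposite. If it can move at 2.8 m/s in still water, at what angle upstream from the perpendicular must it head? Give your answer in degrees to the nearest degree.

30°

To cancel the current, the upstream component of the ferry's velocity must equal the flow: 2.8 sin θ = 1.4.
sin θ = 1.4 / 2.8 = 0.5000.
θ = arcsin(0.5000) = 30.000°.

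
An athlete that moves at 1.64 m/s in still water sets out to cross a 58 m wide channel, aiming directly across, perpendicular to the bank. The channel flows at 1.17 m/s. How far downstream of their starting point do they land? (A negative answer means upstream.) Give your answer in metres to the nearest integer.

41 m

Perpendicular speed = 1.640 m/s; crossing time = 58 / 1.640 = 35.366 s.
Net downstream speed = 1.170 m/s.
Drift = 1.170 × 35.366 = 41.378 m (downstream).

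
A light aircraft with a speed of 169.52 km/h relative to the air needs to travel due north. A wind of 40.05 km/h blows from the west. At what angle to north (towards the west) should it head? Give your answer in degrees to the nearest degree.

14°

The wind pushes perpendicular to the desired track; the heading must have a component into the wind equal to 40.05 km/h: 169.52 sin θ = 40.05.
sin θ = 0.2363, so θ = 13.666°.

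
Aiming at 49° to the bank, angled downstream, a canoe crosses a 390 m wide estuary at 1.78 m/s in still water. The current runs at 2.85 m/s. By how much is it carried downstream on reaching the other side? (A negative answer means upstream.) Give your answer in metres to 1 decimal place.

Perpendicular speed = 1.343 m/s; crossing time = 390 / 1.343 = 290.312 s.
Net downstream speed = 4.018 m/s.
Drift = 4.018 × 290.312 = 1166.411 m (downstream).

1166.4 m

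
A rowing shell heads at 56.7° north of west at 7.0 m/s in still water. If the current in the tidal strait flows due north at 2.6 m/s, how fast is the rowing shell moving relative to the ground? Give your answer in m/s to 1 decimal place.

Taking east as x and north as y: velocity relative to the water = (-3.843, 5.851) m/s; the water relative to ground = (0.000, 2.600) m/s.
Velocity relative to ground = (-3.843, 5.851) + (0.000, 2.600) = (-3.843, 8.451) m/s.
Speed = |(-3.843, 8.451)| = 9.284 m/s.

9.3 m/s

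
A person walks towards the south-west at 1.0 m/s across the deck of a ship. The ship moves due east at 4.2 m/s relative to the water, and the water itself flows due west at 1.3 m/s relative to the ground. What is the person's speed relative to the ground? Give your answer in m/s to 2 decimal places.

In east/north components (m/s): person relative to ship = (-0.707, -0.707); ship relative to water = (4.200, 0.000); water relative to ground = (-1.300, 0.000).
Sum = (2.193, -0.707) m/s.
Speed = |(2.193, -0.707)| = 2.304 m/s.

2.30 m/s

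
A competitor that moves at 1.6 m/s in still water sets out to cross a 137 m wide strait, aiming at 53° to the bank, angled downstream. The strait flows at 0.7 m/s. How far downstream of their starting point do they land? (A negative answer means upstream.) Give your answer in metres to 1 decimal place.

Perpendicular speed = 1.278 m/s; crossing time = 137 / 1.278 = 107.214 s.
Net downstream speed = 1.663 m/s.
Drift = 1.663 × 107.214 = 178.287 m (downstream).

178.3 m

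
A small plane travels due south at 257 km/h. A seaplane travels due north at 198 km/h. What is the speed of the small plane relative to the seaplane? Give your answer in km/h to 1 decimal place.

Taking east as x and north as y: small plane velocity = (0.000, -257.000) km/h; seaplane velocity = (0.000, 198.000) km/h.
Velocity of small plane relative to seaplane = (0.000, -257.000) − (0.000, 198.000) = (0.000, -455.000) km/h.
Magnitude = |(0.000, -455.000)| = 455.000 km/h.

455.0 km/h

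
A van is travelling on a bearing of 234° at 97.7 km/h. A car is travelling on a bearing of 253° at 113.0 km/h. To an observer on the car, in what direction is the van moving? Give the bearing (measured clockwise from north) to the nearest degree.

Taking east as x and north as y: van velocity = (-79.041, -57.427) km/h; car velocity = (-108.062, -33.038) km/h.
Velocity of van relative to car = (-79.041, -57.427) − (-108.062, -33.038) = (29.021, -24.389) km/h.
Bearing = atan2(29.02, -24.39) = 130.04° clockwise from north.

130°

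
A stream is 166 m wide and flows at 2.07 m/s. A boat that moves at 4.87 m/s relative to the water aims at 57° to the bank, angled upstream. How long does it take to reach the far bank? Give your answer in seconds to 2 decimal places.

The component of the boat's velocity perpendicular to the bank is 4.87 × sin 57° = 4.084 m/s.
The flow acts along the bank and has no component across it.
Time = 166 / 4.084 = 40.643 s.

40.64 s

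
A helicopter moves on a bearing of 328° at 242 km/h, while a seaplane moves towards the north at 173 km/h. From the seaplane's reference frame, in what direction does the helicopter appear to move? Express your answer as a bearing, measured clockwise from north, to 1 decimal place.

284.1°

Taking east as x and north as y: helicopter velocity = (-128.240, 205.228) km/h; seaplane velocity = (0.000, 173.000) km/h.
Velocity of helicopter relative to seaplane = (-128.240, 205.228) − (0.000, 173.000) = (-128.240, 32.228) km/h.
Bearing = atan2(-128.24, 32.23) = 284.11° clockwise from north.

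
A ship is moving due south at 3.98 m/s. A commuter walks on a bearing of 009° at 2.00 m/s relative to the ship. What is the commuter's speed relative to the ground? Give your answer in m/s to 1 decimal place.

Taking east as x and north as y: ship velocity = (0.000, -3.980) m/s; commuter velocity relative to ship = (0.313, 1.975) m/s.
Velocity relative to ground = (0.000, -3.980) + (0.313, 1.975) = (0.313, -2.005) m/s.
Speed = |(0.313, -2.005)| = 2.029 m/s.

2.0 m/s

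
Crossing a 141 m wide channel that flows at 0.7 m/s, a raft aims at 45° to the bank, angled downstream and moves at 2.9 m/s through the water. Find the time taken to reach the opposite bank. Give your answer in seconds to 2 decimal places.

The component of the raft's velocity perpendicular to the bank is 2.9 × sin 45° = 2.051 m/s.
The flow acts along the bank and has no component across it.
Time = 141 / 2.051 = 68.760 s.

68.76 s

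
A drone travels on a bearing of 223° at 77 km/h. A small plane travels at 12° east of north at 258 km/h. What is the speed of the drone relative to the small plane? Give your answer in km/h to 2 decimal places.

326.42 km/h

Taking east as x and north as y: drone velocity = (-52.514, -56.314) km/h; small plane velocity = (53.641, 252.362) km/h.
Velocity of drone relative to small plane = (-52.514, -56.314) − (53.641, 252.362) = (-106.155, -308.676) km/h.
Magnitude = |(-106.155, -308.676)| = 326.420 km/h.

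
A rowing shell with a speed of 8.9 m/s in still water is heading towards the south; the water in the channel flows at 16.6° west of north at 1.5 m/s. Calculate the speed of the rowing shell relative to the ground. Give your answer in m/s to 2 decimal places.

Taking east as x and north as y: velocity relative to the water = (0.000, -8.900) m/s; the water relative to ground = (-0.429, 1.437) m/s.
Velocity relative to ground = (0.000, -8.900) + (-0.429, 1.437) = (-0.429, -7.463) m/s.
Speed = |(-0.429, -7.463)| = 7.475 m/s.

7.47 m/s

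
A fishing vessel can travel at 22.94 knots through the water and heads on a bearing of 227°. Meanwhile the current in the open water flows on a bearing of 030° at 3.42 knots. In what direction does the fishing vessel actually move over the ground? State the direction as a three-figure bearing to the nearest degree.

Taking east as x and north as y: velocity relative to the water = (-16.777, -15.645) knots; the water relative to ground = (1.710, 2.962) knots.
Velocity relative to ground = (-16.777, -15.645) + (1.710, 2.962) = (-15.067, -12.683) knots.
Bearing = atan2(-15.07, -12.68) = 229.91° clockwise from north.

230°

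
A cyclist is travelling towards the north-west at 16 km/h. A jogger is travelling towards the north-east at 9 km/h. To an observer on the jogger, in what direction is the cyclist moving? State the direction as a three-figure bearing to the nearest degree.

Taking east as x and north as y: cyclist velocity = (-11.314, 11.314) km/h; jogger velocity = (6.364, 6.364) km/h.
Velocity of cyclist relative to jogger = (-11.314, 11.314) − (6.364, 6.364) = (-17.678, 4.950) km/h.
Bearing = atan2(-17.68, 4.95) = 285.64° clockwise from north.

286°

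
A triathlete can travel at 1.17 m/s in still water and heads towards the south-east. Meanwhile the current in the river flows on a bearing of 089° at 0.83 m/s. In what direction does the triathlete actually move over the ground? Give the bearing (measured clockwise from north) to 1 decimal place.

116.1°

Taking east as x and north as y: velocity relative to the water = (0.827, -0.827) m/s; the water relative to ground = (0.830, 0.014) m/s.
Velocity relative to ground = (0.827, -0.827) + (0.830, 0.014) = (1.657, -0.813) m/s.
Bearing = atan2(1.66, -0.81) = 116.13° clockwise from north.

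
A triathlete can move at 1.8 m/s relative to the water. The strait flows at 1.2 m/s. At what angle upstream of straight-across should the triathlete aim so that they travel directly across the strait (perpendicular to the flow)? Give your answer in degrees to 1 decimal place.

41.8°

To cancel the current, the upstream component of the triathlete's velocity must equal the flow: 1.8 sin θ = 1.2.
sin θ = 1.2 / 1.8 = 0.6667.
θ = arcsin(0.6667) = 41.810°.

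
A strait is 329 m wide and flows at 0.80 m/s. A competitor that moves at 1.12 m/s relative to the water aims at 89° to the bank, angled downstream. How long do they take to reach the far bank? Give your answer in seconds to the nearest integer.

294 s

The component of the competitor's velocity perpendicular to the bank is 1.12 × sin 89° = 1.120 m/s.
The current is parallel to the bank, so it does not affect the crossing time.
Time = 329 / 1.120 = 293.795 s.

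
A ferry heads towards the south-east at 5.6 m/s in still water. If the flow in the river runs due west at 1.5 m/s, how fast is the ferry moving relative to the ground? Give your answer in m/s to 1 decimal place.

4.7 m/s

Taking east as x and north as y: velocity relative to the water = (3.960, -3.960) m/s; the water relative to ground = (-1.500, 0.000) m/s.
Velocity relative to ground = (3.960, -3.960) + (-1.500, 0.000) = (2.460, -3.960) m/s.
Speed = |(2.460, -3.960)| = 4.662 m/s.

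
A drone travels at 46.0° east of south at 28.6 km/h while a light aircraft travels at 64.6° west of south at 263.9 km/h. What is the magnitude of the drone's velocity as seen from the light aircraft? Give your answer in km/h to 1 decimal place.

Taking east as x and north as y: drone velocity = (20.573, -19.867) km/h; light aircraft velocity = (-238.390, -113.196) km/h.
Velocity of drone relative to light aircraft = (20.573, -19.867) − (-238.390, -113.196) = (258.963, 93.329) km/h.
Magnitude = |(258.963, 93.329)| = 275.268 km/h.

275.3 km/h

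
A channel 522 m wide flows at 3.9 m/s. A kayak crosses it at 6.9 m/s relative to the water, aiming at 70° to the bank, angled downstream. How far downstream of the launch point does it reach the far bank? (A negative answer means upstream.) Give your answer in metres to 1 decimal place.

504.0 m

Perpendicular speed = 6.484 m/s; crossing time = 522 / 6.484 = 80.507 s.
Net downstream speed = 6.260 m/s.
Drift = 6.260 × 80.507 = 503.971 m (downstream).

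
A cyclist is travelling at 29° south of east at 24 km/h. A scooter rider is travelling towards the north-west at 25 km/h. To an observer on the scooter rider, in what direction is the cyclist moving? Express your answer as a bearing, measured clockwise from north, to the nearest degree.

127°

Taking east as x and north as y: cyclist velocity = (20.991, -11.635) km/h; scooter rider velocity = (-17.678, 17.678) km/h.
Velocity of cyclist relative to scooter rider = (20.991, -11.635) − (-17.678, 17.678) = (38.669, -29.313) km/h.
Bearing = atan2(38.67, -29.31) = 127.16° clockwise from north.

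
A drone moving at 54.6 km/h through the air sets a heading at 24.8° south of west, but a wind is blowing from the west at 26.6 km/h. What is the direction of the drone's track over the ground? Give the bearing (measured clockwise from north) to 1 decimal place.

225.1°

Taking east as x and north as y: velocity relative to the air = (-49.565, -22.902) km/h; the air relative to ground = (26.600, 0.000) km/h.
Velocity relative to ground = (-49.565, -22.902) + (26.600, 0.000) = (-22.965, -22.902) km/h.
Bearing = atan2(-22.96, -22.90) = 225.08° clockwise from north.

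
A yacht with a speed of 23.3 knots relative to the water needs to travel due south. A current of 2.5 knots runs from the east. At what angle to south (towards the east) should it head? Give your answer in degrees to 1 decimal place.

6.2°

The current pushes perpendicular to the desired track; the heading must have a component into the current equal to 2.5 knots: 23.3 sin θ = 2.5.
sin θ = 0.1073, so θ = 6.159°.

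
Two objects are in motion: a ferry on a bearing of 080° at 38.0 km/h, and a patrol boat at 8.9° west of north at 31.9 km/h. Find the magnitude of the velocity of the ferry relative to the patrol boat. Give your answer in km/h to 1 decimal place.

Taking east as x and north as y: ferry velocity = (37.423, 6.599) km/h; patrol boat velocity = (-4.935, 31.516) km/h.
Velocity of ferry relative to patrol boat = (37.423, 6.599) − (-4.935, 31.516) = (42.358, -24.917) km/h.
Magnitude = |(42.358, -24.917)| = 49.143 km/h.

49.1 km/h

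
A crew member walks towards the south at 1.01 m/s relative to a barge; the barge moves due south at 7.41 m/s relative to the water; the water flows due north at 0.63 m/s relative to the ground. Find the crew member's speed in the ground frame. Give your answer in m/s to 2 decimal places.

In east/north components (m/s): crew member relative to barge = (0.000, -1.010); barge relative to water = (0.000, -7.410); water relative to ground = (0.000, 0.630).
Sum = (0.000, -7.790) m/s.
Speed = |(0.000, -7.790)| = 7.790 m/s.

7.79 m/s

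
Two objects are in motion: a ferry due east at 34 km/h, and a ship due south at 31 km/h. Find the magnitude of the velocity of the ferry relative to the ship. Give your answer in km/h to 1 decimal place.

Taking east as x and north as y: ferry velocity = (34.000, 0.000) km/h; ship velocity = (0.000, -31.000) km/h.
Velocity of ferry relative to ship = (34.000, 0.000) − (0.000, -31.000) = (34.000, 31.000) km/h.
Magnitude = |(34.000, 31.000)| = 46.011 km/h.

46.0 km/h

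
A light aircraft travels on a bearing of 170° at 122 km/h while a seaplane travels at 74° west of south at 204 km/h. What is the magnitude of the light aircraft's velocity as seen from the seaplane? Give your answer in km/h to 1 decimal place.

226.5 km/h

Taking east as x and north as y: light aircraft velocity = (21.185, -120.147) km/h; seaplane velocity = (-196.097, -56.230) km/h.
Velocity of light aircraft relative to seaplane = (21.185, -120.147) − (-196.097, -56.230) = (217.282, -63.917) km/h.
Magnitude = |(217.282, -63.917)| = 226.488 km/h.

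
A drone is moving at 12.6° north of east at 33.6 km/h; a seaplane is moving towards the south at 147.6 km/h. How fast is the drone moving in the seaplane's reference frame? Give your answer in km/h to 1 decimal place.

Taking east as x and north as y: drone velocity = (32.791, 7.330) km/h; seaplane velocity = (0.000, -147.600) km/h.
Velocity of drone relative to seaplane = (32.791, 7.330) − (0.000, -147.600) = (32.791, 154.930) km/h.
Magnitude = |(32.791, 154.930)| = 158.362 km/h.

158.4 km/h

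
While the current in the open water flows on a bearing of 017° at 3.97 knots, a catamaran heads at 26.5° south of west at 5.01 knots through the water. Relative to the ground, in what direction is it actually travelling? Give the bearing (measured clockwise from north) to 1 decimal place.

295.2°

Taking east as x and north as y: velocity relative to the water = (-4.484, -2.235) knots; the water relative to ground = (1.161, 3.797) knots.
Velocity relative to ground = (-4.484, -2.235) + (1.161, 3.797) = (-3.323, 1.561) knots.
Bearing = atan2(-3.32, 1.56) = 295.16° clockwise from north.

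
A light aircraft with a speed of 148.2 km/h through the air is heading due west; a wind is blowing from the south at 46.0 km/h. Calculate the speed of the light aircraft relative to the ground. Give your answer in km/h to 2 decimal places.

Taking east as x and north as y: velocity relative to the air = (-148.200, 0.000) km/h; the air relative to ground = (0.000, 46.000) km/h.
Velocity relative to ground = (-148.200, 0.000) + (0.000, 46.000) = (-148.200, 46.000) km/h.
Speed = |(-148.200, 46.000)| = 155.175 km/h.

155.17 km/h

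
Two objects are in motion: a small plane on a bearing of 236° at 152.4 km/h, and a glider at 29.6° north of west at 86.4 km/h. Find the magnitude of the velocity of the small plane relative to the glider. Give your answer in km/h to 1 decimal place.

137.8 km/h

Taking east as x and north as y: small plane velocity = (-126.345, -85.221) km/h; glider velocity = (-75.124, 42.677) km/h.
Velocity of small plane relative to glider = (-126.345, -85.221) − (-75.124, 42.677) = (-51.221, -127.898) km/h.
Magnitude = |(-51.221, -127.898)| = 137.773 km/h.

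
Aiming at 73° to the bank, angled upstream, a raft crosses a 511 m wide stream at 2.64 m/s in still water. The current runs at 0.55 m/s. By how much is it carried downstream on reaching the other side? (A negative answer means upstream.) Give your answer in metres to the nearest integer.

-45 m

Perpendicular speed = 2.525 m/s; crossing time = 511 / 2.525 = 202.405 s.
Net downstream speed = -0.222 m/s.
Drift = -0.222 × 202.405 = -44.906 m (upstream).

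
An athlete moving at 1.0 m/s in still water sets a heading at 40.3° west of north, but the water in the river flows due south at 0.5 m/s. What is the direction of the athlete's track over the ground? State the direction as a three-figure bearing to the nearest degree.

Taking east as x and north as y: velocity relative to the water = (-0.647, 0.763) m/s; the water relative to ground = (0.000, -0.500) m/s.
Velocity relative to ground = (-0.647, 0.763) + (0.000, -0.500) = (-0.647, 0.263) m/s.
Bearing = atan2(-0.65, 0.26) = 292.10° clockwise from north.

292°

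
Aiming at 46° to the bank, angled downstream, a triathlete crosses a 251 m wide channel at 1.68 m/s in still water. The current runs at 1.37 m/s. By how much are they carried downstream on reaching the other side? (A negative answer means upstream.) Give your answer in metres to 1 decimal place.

526.9 m

Perpendicular speed = 1.208 m/s; crossing time = 251 / 1.208 = 207.697 s.
Net downstream speed = 2.537 m/s.
Drift = 2.537 × 207.697 = 526.933 m (downstream).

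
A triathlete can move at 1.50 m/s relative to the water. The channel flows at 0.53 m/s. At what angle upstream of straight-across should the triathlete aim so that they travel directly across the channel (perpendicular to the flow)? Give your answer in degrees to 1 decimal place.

To cancel the current, the upstream component of the triathlete's velocity must equal the flow: 1.50 sin θ = 0.53.
sin θ = 0.53 / 1.50 = 0.3533.
θ = arcsin(0.3533) = 20.691°.

20.7°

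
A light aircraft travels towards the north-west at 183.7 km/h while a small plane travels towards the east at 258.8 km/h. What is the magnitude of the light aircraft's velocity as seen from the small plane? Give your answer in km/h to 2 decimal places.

409.83 km/h

Taking east as x and north as y: light aircraft velocity = (-129.896, 129.896) km/h; small plane velocity = (258.800, 0.000) km/h.
Velocity of light aircraft relative to small plane = (-129.896, 129.896) − (258.800, 0.000) = (-388.696, 129.896) km/h.
Magnitude = |(-388.696, 129.896)| = 409.826 km/h.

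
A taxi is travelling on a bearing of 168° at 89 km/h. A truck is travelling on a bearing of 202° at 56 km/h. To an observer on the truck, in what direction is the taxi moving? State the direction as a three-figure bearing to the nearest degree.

132°

Taking east as x and north as y: taxi velocity = (18.504, -87.055) km/h; truck velocity = (-20.978, -51.922) km/h.
Velocity of taxi relative to truck = (18.504, -87.055) − (-20.978, -51.922) = (39.482, -35.133) km/h.
Bearing = atan2(39.48, -35.13) = 131.66° clockwise from north.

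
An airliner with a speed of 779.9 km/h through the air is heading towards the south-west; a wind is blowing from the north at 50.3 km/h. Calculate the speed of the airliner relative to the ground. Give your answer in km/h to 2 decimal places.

816.24 km/h

Taking east as x and north as y: velocity relative to the air = (-551.473, -551.473) km/h; the air relative to ground = (0.000, -50.300) km/h.
Velocity relative to ground = (-551.473, -551.473) + (0.000, -50.300) = (-551.473, -601.773) km/h.
Speed = |(-551.473, -601.773)| = 816.243 km/h.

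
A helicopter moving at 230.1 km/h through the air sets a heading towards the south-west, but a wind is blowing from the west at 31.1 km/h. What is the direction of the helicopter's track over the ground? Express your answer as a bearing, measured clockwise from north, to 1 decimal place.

Taking east as x and north as y: velocity relative to the air = (-162.705, -162.705) km/h; the air relative to ground = (31.100, 0.000) km/h.
Velocity relative to ground = (-162.705, -162.705) + (31.100, 0.000) = (-131.605, -162.705) km/h.
Bearing = atan2(-131.61, -162.71) = 218.97° clockwise from north.

219.0°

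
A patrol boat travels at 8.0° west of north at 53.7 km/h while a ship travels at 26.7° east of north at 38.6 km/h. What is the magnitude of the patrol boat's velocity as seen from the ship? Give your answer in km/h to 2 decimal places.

Taking east as x and north as y: patrol boat velocity = (-7.474, 53.177) km/h; ship velocity = (17.344, 34.484) km/h.
Velocity of patrol boat relative to ship = (-7.474, 53.177) − (17.344, 34.484) = (-24.817, 18.693) km/h.
Magnitude = |(-24.817, 18.693)| = 31.070 km/h.

31.07 km/h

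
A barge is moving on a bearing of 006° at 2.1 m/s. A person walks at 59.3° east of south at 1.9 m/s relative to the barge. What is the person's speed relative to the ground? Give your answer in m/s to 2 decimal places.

Taking east as x and north as y: barge velocity = (0.220, 2.088) m/s; person velocity relative to barge = (1.634, -0.970) m/s.
Velocity relative to ground = (0.220, 2.088) + (1.634, -0.970) = (1.853, 1.118) m/s.
Speed = |(1.853, 1.118)| = 2.165 m/s.

2.16 m/s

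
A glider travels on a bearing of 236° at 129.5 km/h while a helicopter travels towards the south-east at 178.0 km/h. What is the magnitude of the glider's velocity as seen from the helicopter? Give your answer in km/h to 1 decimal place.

Taking east as x and north as y: glider velocity = (-107.360, -72.415) km/h; helicopter velocity = (125.865, -125.865) km/h.
Velocity of glider relative to helicopter = (-107.360, -72.415) − (125.865, -125.865) = (-233.225, 53.450) km/h.
Magnitude = |(-233.225, 53.450)| = 239.272 km/h.

239.3 km/h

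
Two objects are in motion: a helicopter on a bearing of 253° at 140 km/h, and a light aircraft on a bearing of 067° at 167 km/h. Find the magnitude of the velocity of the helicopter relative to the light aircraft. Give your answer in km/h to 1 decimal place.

Taking east as x and north as y: helicopter velocity = (-133.883, -40.932) km/h; light aircraft velocity = (153.724, 65.252) km/h.
Velocity of helicopter relative to light aircraft = (-133.883, -40.932) − (153.724, 65.252) = (-287.607, -106.184) km/h.
Magnitude = |(-287.607, -106.184)| = 306.583 km/h.

306.6 km/h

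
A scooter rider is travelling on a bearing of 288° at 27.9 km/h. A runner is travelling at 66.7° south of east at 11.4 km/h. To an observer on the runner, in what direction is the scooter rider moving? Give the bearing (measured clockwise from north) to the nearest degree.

Taking east as x and north as y: scooter rider velocity = (-26.534, 8.622) km/h; runner velocity = (4.509, -10.470) km/h.
Velocity of scooter rider relative to runner = (-26.534, 8.622) − (4.509, -10.470) = (-31.044, 19.092) km/h.
Bearing = atan2(-31.04, 19.09) = 301.59° clockwise from north.

302°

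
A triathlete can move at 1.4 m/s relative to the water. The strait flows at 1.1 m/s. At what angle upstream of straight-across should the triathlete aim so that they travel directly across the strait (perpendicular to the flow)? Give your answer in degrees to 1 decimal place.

To cancel the current, the upstream component of the triathlete's velocity must equal the flow: 1.4 sin θ = 1.1.
sin θ = 1.1 / 1.4 = 0.7857.
θ = arcsin(0.7857) = 51.787°.

51.8°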